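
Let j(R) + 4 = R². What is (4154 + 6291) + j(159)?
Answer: 35722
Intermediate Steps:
j(R) = -4 + R²
(4154 + 6291) + j(159) = (4154 + 6291) + (-4 + 159²) = 10445 + (-4 + 25281) = 10445 + 25277 = 35722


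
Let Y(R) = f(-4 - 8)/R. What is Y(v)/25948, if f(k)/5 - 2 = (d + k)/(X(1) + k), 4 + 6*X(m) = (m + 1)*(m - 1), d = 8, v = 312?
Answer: 55/38454936 ≈ 1.4302e-6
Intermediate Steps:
X(m) = -2/3 + (1 + m)*(-1 + m)/6 (X(m) = -2/3 + ((m + 1)*(m - 1))/6 = -2/3 + ((1 + m)*(-1 + m))/6 = -2/3 + (1 + m)*(-1 + m)/6)
f(k) = 10 + 5*(8 + k)/(-2/3 + k) (f(k) = 10 + 5*((8 + k)/((-5/6 + (1/6)*1**2) + k)) = 10 + 5*((8 + k)/((-5/6 + (1/6)*1) + k)) = 10 + 5*((8 + k)/((-5/6 + 1/6) + k)) = 10 + 5*((8 + k)/(-2/3 + k)) = 10 + 5*(8 + k)/(-2/3 + k))
Y(R) = 220/(19*R) (Y(R) = (5*(20 + 9*(-4 - 8))/(-2 + 3*(-4 - 8)))/R = (5*(20 + 9*(-12))/(-2 + 3*(-12)))/R = (5*(20 - 108)/(-2 - 36))/R = (5*(-88)/(-38))/R = (5*(-1/38)*(-88))/R = 220/(19*R))
Y(v)/25948 = ((220/19)/312)/25948 = ((220/19)*(1/312))*(1/25948) = (55/1482)*(1/25948) = 55/38454936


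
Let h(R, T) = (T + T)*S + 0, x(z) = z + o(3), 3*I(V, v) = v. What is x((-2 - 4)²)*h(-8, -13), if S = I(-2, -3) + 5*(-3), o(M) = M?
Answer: 16224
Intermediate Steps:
I(V, v) = v/3
x(z) = 3 + z (x(z) = z + 3 = 3 + z)
S = -16 (S = (⅓)*(-3) + 5*(-3) = -1 - 15 = -16)
h(R, T) = -32*T (h(R, T) = (T + T)*(-16) + 0 = (2*T)*(-16) + 0 = -32*T + 0 = -32*T)
x((-2 - 4)²)*h(-8, -13) = (3 + (-2 - 4)²)*(-32*(-13)) = (3 + (-6)²)*416 = (3 + 36)*416 = 39*416 = 16224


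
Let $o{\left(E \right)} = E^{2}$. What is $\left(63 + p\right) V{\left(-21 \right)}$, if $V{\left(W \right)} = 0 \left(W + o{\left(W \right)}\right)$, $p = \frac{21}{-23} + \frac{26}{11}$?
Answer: $0$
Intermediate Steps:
$p = \frac{367}{253}$ ($p = 21 \left(- \frac{1}{23}\right) + 26 \cdot \frac{1}{11} = - \frac{21}{23} + \frac{26}{11} = \frac{367}{253} \approx 1.4506$)
$V{\left(W \right)} = 0$ ($V{\left(W \right)} = 0 \left(W + W^{2}\right) = 0$)
$\left(63 + p\right) V{\left(-21 \right)} = \left(63 + \frac{367}{253}\right) 0 = \frac{16306}{253} \cdot 0 = 0$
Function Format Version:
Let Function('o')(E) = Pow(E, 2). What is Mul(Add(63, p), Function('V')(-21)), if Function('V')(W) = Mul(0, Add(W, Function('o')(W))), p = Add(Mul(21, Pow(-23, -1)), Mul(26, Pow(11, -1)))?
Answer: 0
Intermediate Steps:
p = Rational(367, 253) (p = Add(Mul(21, Rational(-1, 23)), Mul(26, Rational(1, 11))) = Add(Rational(-21, 23), Rational(26, 11)) = Rational(367, 253) ≈ 1.4506)
Function('V')(W) = 0 (Function('V')(W) = Mul(0, Add(W, Pow(W, 2))) = 0)
Mul(Add(63, p), Function('V')(-21)) = Mul(Add(63, Rational(367, 253)), 0) = Mul(Rational(16306, 253), 0) = 0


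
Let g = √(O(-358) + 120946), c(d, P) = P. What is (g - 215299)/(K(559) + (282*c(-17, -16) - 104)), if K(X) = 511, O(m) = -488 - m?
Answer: 215299/4105 - 12*√839/4105 ≈ 52.363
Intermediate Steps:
g = 12*√839 (g = √((-488 - 1*(-358)) + 120946) = √((-488 + 358) + 120946) = √(-130 + 120946) = √120816 = 12*√839 ≈ 347.59)
(g - 215299)/(K(559) + (282*c(-17, -16) - 104)) = (12*√839 - 215299)/(511 + (282*(-16) - 104)) = (-215299 + 12*√839)/(511 + (-4512 - 104)) = (-215299 + 12*√839)/(511 - 4616) = (-215299 + 12*√839)/(-4105) = (-215299 + 12*√839)*(-1/4105) = 215299/4105 - 12*√839/4105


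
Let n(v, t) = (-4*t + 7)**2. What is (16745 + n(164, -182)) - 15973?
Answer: 540997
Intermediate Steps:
n(v, t) = (7 - 4*t)**2
(16745 + n(164, -182)) - 15973 = (16745 + (-7 + 4*(-182))**2) - 15973 = (16745 + (-7 - 728)**2) - 15973 = (16745 + (-735)**2) - 15973 = (16745 + 540225) - 15973 = 556970 - 15973 = 540997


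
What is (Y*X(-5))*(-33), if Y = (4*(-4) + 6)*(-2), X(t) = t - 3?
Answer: 5280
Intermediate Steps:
X(t) = -3 + t
Y = 20 (Y = (-16 + 6)*(-2) = -10*(-2) = 20)
(Y*X(-5))*(-33) = (20*(-3 - 5))*(-33) = (20*(-8))*(-33) = -160*(-33) = 5280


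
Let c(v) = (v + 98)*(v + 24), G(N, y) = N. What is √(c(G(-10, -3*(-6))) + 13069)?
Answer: 3*√1589 ≈ 119.59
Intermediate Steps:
c(v) = (24 + v)*(98 + v) (c(v) = (98 + v)*(24 + v) = (24 + v)*(98 + v))
√(c(G(-10, -3*(-6))) + 13069) = √((2352 + (-10)² + 122*(-10)) + 13069) = √((2352 + 100 - 1220) + 13069) = √(1232 + 13069) = √14301 = 3*√1589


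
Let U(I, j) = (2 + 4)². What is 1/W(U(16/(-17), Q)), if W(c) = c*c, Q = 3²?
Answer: 1/1296 ≈ 0.00077160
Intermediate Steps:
Q = 9
U(I, j) = 36 (U(I, j) = 6² = 36)
W(c) = c²
1/W(U(16/(-17), Q)) = 1/(36²) = 1/1296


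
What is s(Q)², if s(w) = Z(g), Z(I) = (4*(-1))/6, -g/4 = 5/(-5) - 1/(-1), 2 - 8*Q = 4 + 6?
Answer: 4/9 ≈ 0.44444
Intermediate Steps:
Q = -1 (Q = ¼ - (4 + 6)/8 = ¼ - ⅛*10 = ¼ - 5/4 = -1)
g = 0 (g = -4*(5/(-5) - 1/(-1)) = -4*(5*(-⅕) - 1*(-1)) = -4*(-1 + 1) = -4*0 = 0)
Z(I) = -⅔ (Z(I) = -4*⅙ = -⅔)
s(w) = -⅔
s(Q)² = (-⅔)² = 4/9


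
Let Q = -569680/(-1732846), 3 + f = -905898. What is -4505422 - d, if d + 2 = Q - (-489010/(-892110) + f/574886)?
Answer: -200200669725573037592975/44435504226778158 ≈ -4.5054e+6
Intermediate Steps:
f = -905901 (f = -3 - 905898 = -905901)
Q = 284840/866423 (Q = -569680*(-1/1732846) = 284840/866423 ≈ 0.32875)
d = -28598846264579701/44435504226778158 (d = -2 + (284840/866423 - (-489010/(-892110) - 905901/574886)) = -2 + (284840/866423 - (-489010*(-1/892110) - 905901*1/574886)) = -2 + (284840/866423 - (48901/89211 - 905901/574886)) = -2 + (284840/866423 - 1*(-52703833825/51286154946)) = -2 + (284840/866423 + 52703833825/51286154946) = -2 + 60272162188976615/44435504226778158 = -28598846264579701/44435504226778158 ≈ -0.64360)
-4505422 - d = -4505422 - 1*(-28598846264579701/44435504226778158) = -4505422 + 28598846264579701/44435504226778158 = -200200669725573037592975/44435504226778158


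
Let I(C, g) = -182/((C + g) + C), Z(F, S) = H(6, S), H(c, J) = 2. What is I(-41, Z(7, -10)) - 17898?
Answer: -715829/40 ≈ -17896.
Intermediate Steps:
Z(F, S) = 2
I(C, g) = -182/(g + 2*C)
I(-41, Z(7, -10)) - 17898 = -182/(2 + 2*(-41)) - 17898 = -182/(2 - 82) - 17898 = -182/(-80) - 17898 = -182*(-1/80) - 17898 = 91/40 - 17898 = -715829/40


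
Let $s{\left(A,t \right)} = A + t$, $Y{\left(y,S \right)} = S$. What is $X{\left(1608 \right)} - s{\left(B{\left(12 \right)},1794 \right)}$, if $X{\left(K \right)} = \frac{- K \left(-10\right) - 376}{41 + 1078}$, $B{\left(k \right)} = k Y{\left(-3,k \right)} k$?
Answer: $- \frac{3925414}{1119} \approx -3508.0$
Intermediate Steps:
$B{\left(k \right)} = k^{3}$ ($B{\left(k \right)} = k k k = k^{2} k = k^{3}$)
$X{\left(K \right)} = - \frac{376}{1119} + \frac{10 K}{1119}$ ($X{\left(K \right)} = \frac{- \left(-10\right) K - 376}{1119} = \left(10 K - 376\right) \frac{1}{1119} = \left(-376 + 10 K\right) \frac{1}{1119} = - \frac{376}{1119} + \frac{10 K}{1119}$)
$X{\left(1608 \right)} - s{\left(B{\left(12 \right)},1794 \right)} = \left(- \frac{376}{1119} + \frac{10}{1119} \cdot 1608\right) - \left(12^{3} + 1794\right) = \left(- \frac{376}{1119} + \frac{5360}{373}\right) - \left(1728 + 1794\right) = \frac{15704}{1119} - 3522 = - \frac{3925414}{1119}$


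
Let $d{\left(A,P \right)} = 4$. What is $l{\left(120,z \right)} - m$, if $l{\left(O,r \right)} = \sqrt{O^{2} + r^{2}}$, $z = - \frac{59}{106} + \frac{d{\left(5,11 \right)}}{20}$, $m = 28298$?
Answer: $-28298 + \frac{3 \sqrt{449443969}}{530} \approx -28178.0$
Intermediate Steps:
$z = - \frac{189}{530}$ ($z = - \frac{59}{106} + \frac{4}{20} = \left(-59\right) \frac{1}{106} + 4 \cdot \frac{1}{20} = - \frac{59}{106} + \frac{1}{5} = - \frac{189}{530} \approx -0.3566$)
$l{\left(120,z \right)} - m = \sqrt{120^{2} + \left(- \frac{189}{530}\right)^{2}} - 28298 = \sqrt{14400 + \frac{35721}{280900}} - 28298 = \sqrt{\frac{4044995721}{280900}} - 28298 = \frac{3 \sqrt{449443969}}{530} - 28298 = -28298 + \frac{3 \sqrt{449443969}}{530}$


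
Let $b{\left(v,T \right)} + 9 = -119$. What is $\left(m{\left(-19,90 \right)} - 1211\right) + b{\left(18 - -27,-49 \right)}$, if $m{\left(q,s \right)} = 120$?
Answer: $-1219$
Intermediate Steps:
$b{\left(v,T \right)} = -128$ ($b{\left(v,T \right)} = -9 - 119 = -128$)
$\left(m{\left(-19,90 \right)} - 1211\right) + b{\left(18 - -27,-49 \right)} = \left(120 - 1211\right) - 128 = -1091 - 128 = -1219$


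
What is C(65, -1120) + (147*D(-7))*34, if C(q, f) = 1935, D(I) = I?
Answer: -33051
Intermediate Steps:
C(65, -1120) + (147*D(-7))*34 = 1935 + (147*(-7))*34 = 1935 - 1029*34 = 1935 - 34986 = -33051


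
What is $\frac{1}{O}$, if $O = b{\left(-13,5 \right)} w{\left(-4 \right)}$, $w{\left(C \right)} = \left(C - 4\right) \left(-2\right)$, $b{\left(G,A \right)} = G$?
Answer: $- \frac{1}{208} \approx -0.0048077$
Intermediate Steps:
$w{\left(C \right)} = 8 - 2 C$ ($w{\left(C \right)} = \left(-4 + C\right) \left(-2\right) = 8 - 2 C$)
$O = -208$ ($O = - 13 \left(8 - -8\right) = - 13 \left(8 + 8\right) = \left(-13\right) 16 = -208$)
$\frac{1}{O} = \frac{1}{-208} = - \frac{1}{208}$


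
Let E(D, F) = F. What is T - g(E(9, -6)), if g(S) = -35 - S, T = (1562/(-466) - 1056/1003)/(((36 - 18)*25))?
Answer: 3048742559/105164550 ≈ 28.990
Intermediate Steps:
T = -1029391/105164550 (T = (1562*(-1/466) - 1056*1/1003)/((18*25)) = (-781/233 - 1056/1003)/450 = -1029391/233699*1/450 = -1029391/105164550 ≈ -0.0097884)
T - g(E(9, -6)) = -1029391/105164550 - (-35 - 1*(-6)) = -1029391/105164550 - (-35 + 6) = -1029391/105164550 - 1*(-29) = -1029391/105164550 + 29 = 3048742559/105164550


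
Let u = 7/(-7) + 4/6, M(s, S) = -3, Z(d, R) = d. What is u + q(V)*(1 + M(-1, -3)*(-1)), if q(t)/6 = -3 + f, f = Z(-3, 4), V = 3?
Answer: -433/3 ≈ -144.33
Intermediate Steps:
f = -3
u = -1/3 (u = 7*(-1/7) + 4*(1/6) = -1 + 2/3 = -1/3 ≈ -0.33333)
q(t) = -36 (q(t) = 6*(-3 - 3) = 6*(-6) = -36)
u + q(V)*(1 + M(-1, -3)*(-1)) = -1/3 - 36*(1 - 3*(-1)) = -1/3 - 36*(1 + 3) = -1/3 - 36*4 = -1/3 - 144 = -433/3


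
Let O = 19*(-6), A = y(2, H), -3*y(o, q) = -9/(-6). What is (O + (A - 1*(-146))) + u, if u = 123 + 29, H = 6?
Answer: 367/2 ≈ 183.50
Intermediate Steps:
y(o, q) = -1/2 (y(o, q) = -(-3)/(-6) = -(-3)*(-1)/6 = -1/3*3/2 = -1/2)
A = -1/2 ≈ -0.50000
O = -114
u = 152
(O + (A - 1*(-146))) + u = (-114 + (-1/2 - 1*(-146))) + 152 = (-114 + (-1/2 + 146)) + 152 = (-114 + 291/2) + 152 = 63/2 + 152 = 367/2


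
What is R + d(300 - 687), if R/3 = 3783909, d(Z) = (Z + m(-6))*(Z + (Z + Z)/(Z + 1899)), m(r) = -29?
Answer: 241771571/21 ≈ 1.1513e+7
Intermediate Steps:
d(Z) = (-29 + Z)*(Z + 2*Z/(1899 + Z)) (d(Z) = (Z - 29)*(Z + (Z + Z)/(Z + 1899)) = (-29 + Z)*(Z + (2*Z)/(1899 + Z)) = (-29 + Z)*(Z + 2*Z/(1899 + Z)))
R = 11351727 (R = 3*3783909 = 11351727)
R + d(300 - 687) = 11351727 + (300 - 687)*(-55129 + (300 - 687)² + 1872*(300 - 687))/(1899 + (300 - 687)) = 11351727 - 387*(-55129 + (-387)² + 1872*(-387))/(1899 - 387) = 11351727 - 387*(-55129 + 149769 - 724464)/1512 = 11351727 - 387*1/1512*(-629824) = 11351727 + 3385304/21 = 241771571/21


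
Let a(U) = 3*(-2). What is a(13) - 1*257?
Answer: -263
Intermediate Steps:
a(U) = -6
a(13) - 1*257 = -6 - 1*257 = -6 - 257 = -263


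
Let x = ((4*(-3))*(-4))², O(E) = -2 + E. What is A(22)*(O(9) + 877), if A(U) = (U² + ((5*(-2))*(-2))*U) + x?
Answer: 2853552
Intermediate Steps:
x = 2304 (x = (-12*(-4))² = 48² = 2304)
A(U) = 2304 + U² + 20*U (A(U) = (U² + ((5*(-2))*(-2))*U) + 2304 = (U² + (-10*(-2))*U) + 2304 = (U² + 20*U) + 2304 = 2304 + U² + 20*U)
A(22)*(O(9) + 877) = (2304 + 22² + 20*22)*((-2 + 9) + 877) = (2304 + 484 + 440)*(7 + 877) = 3228*884 = 2853552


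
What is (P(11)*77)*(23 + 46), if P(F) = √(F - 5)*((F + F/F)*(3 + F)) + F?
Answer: 58443 + 892584*√6 ≈ 2.2448e+6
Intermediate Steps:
P(F) = F + √(-5 + F)*(1 + F)*(3 + F) (P(F) = √(-5 + F)*((F + 1)*(3 + F)) + F = √(-5 + F)*((1 + F)*(3 + F)) + F = √(-5 + F)*(1 + F)*(3 + F) + F = F + √(-5 + F)*(1 + F)*(3 + F))
(P(11)*77)*(23 + 46) = ((11 + 3*√(-5 + 11) + 11²*√(-5 + 11) + 4*11*√(-5 + 11))*77)*(23 + 46) = ((11 + 3*√6 + 121*√6 + 4*11*√6)*77)*69 = ((11 + 3*√6 + 121*√6 + 44*√6)*77)*69 = ((11 + 168*√6)*77)*69 = (847 + 12936*√6)*69 = 58443 + 892584*√6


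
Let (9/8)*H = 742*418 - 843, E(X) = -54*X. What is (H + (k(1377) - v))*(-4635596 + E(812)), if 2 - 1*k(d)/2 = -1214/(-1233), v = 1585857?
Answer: 840403252437364/137 ≈ 6.1343e+12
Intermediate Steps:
k(d) = 2504/1233 (k(d) = 4 - (-2428)/(-1233) = 4 - (-2428)*(-1)/1233 = 4 - 2*1214/1233 = 4 - 2428/1233 = 2504/1233)
H = 2474504/9 (H = 8*(742*418 - 843)/9 = 8*(310156 - 843)/9 = (8/9)*309313 = 2474504/9 ≈ 2.7495e+5)
(H + (k(1377) - v))*(-4635596 + E(812)) = (2474504/9 + (2504/1233 - 1*1585857))*(-4635596 - 54*812) = (2474504/9 + (2504/1233 - 1585857))*(-4635596 - 43848) = (2474504/9 - 1955359177/1233)*(-4679444) = -179594681/137*(-4679444) = 840403252437364/137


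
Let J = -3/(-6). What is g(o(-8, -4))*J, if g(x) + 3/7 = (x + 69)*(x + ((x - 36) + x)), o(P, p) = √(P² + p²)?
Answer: -15711/14 + 342*√5 ≈ -357.48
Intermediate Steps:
g(x) = -3/7 + (-36 + 3*x)*(69 + x) (g(x) = -3/7 + (x + 69)*(x + ((x - 36) + x)) = -3/7 + (69 + x)*(x + ((-36 + x) + x)) = -3/7 + (69 + x)*(x + (-36 + 2*x)) = -3/7 + (69 + x)*(-36 + 3*x) = -3/7 + (-36 + 3*x)*(69 + x))
J = ½ (J = -3*(-⅙) = ½ ≈ 0.50000)
g(o(-8, -4))*J = (-17391/7 + 3*(√((-8)² + (-4)²))² + 171*√((-8)² + (-4)²))*(½) = (-17391/7 + 3*(√(64 + 16))² + 171*√(64 + 16))*(½) = (-17391/7 + 3*(√80)² + 171*√80)*(½) = (-17391/7 + 3*(4*√5)² + 171*(4*√5))*(½) = (-17391/7 + 3*80 + 684*√5)*(½) = (-17391/7 + 240 + 684*√5)*(½) = (-15711/7 + 684*√5)*(½) = -15711/14 + 342*√5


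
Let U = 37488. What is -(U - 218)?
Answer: -37270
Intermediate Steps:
-(U - 218) = -(37488 - 218) = -1*37270 = -37270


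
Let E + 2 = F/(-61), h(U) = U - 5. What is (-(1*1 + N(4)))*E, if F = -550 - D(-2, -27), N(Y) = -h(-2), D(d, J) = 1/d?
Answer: -3420/61 ≈ -56.066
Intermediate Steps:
h(U) = -5 + U
N(Y) = 7 (N(Y) = -(-5 - 2) = -1*(-7) = 7)
F = -1099/2 (F = -550 - 1/(-2) = -550 - 1*(-½) = -550 + ½ = -1099/2 ≈ -549.50)
E = 855/122 (E = -2 - 1099/2/(-61) = -2 - 1099/2*(-1/61) = -2 + 1099/122 = 855/122 ≈ 7.0082)
(-(1*1 + N(4)))*E = -(1*1 + 7)*(855/122) = -(1 + 7)*(855/122) = -1*8*(855/122) = -8*855/122 = -3420/61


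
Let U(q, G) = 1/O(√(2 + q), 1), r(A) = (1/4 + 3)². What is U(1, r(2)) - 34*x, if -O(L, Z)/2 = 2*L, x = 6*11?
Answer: -2244 - √3/12 ≈ -2244.1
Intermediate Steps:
x = 66
r(A) = 169/16 (r(A) = (¼ + 3)² = (13/4)² = 169/16)
O(L, Z) = -4*L
U(q, G) = -1/(4*√(2 + q)) (U(q, G) = 1/(-4*√(2 + q)) = -1/(4*√(2 + q)))
U(1, r(2)) - 34*x = -1/(4*√(2 + 1)) - 34*66 = -√3/12 - 2244 = -2244 - √3/12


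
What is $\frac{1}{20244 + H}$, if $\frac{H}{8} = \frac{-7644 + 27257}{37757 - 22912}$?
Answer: $\frac{14845}{300679084} \approx 4.9372 \cdot 10^{-5}$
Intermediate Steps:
$H = \frac{156904}{14845}$ ($H = 8 \frac{-7644 + 27257}{37757 - 22912} = 8 \cdot \frac{19613}{14845} = \frac{156904}{14845} \approx 10.569$)
$\frac{1}{20244 + H} = \frac{1}{20244 + \frac{156904}{14845}} = \frac{1}{\frac{300679084}{14845}} = \frac{14845}{300679084}$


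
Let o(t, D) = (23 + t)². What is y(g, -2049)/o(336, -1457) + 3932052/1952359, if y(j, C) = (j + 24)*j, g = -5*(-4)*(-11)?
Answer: 590952513892/251621980279 ≈ 2.3486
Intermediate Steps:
g = -220 (g = 20*(-11) = -220)
y(j, C) = j*(24 + j) (y(j, C) = (24 + j)*j = j*(24 + j))
y(g, -2049)/o(336, -1457) + 3932052/1952359 = (-220*(24 - 220))/((23 + 336)²) + 3932052/1952359 = (-220*(-196))/(359²) + 3932052*(1/1952359) = 43120/128881 + 3932052/1952359 = 590952513892/251621980279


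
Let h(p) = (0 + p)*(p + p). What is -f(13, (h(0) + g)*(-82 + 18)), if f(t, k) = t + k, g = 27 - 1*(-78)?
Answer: 6707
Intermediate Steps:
h(p) = 2*p² (h(p) = p*(2*p) = 2*p²)
g = 105 (g = 27 + 78 = 105)
f(t, k) = k + t
-f(13, (h(0) + g)*(-82 + 18)) = -((2*0² + 105)*(-82 + 18) + 13) = -((2*0 + 105)*(-64) + 13) = -((0 + 105)*(-64) + 13) = -(105*(-64) + 13) = -(-6720 + 13) = -1*(-6707) = 6707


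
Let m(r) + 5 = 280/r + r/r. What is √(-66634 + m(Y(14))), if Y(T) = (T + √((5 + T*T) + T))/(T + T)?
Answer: √(-925092 - 66638*√215)/√(14 + √215) ≈ 257.61*I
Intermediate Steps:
Y(T) = (T + √(5 + T + T²))/(2*T) (Y(T) = (T + √((5 + T²) + T))/((2*T)) = (T + √(5 + T + T²))*(1/(2*T)) = (T + √(5 + T + T²))/(2*T))
m(r) = -4 + 280/r (m(r) = -5 + (280/r + r/r) = -5 + (280/r + 1) = -5 + (1 + 280/r) = -4 + 280/r)
√(-66634 + m(Y(14))) = √(-66634 + (-4 + 280/(((½)*(14 + √(5 + 14 + 14²))/14)))) = √(-66634 + (-4 + 280/(((½)*(1/14)*(14 + √(5 + 14 + 196)))))) = √(-66634 + (-4 + 280/(((½)*(1/14)*(14 + √215))))) = √(-66634 + (-4 + 280/(½ + √215/28))) = √(-66638 + 280/(½ + √215/28))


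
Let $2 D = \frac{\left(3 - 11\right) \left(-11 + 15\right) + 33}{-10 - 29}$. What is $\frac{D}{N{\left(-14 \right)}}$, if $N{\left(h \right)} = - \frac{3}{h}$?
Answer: $- \frac{7}{117} \approx -0.059829$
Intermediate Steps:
$D = - \frac{1}{78}$ ($D = \frac{\left(\left(3 - 11\right) \left(-11 + 15\right) + 33\right) \frac{1}{-10 - 29}}{2} = \frac{\left(\left(-8\right) 4 + 33\right) \frac{1}{-39}}{2} = \frac{\left(-32 + 33\right) \left(- \frac{1}{39}\right)}{2} = \frac{1 \left(- \frac{1}{39}\right)}{2} = \frac{1}{2} \left(- \frac{1}{39}\right) = - \frac{1}{78} \approx -0.012821$)
$\frac{D}{N{\left(-14 \right)}} = - \frac{1}{78 \left(- \frac{3}{-14}\right)} = - \frac{1}{78 \left(\left(-3\right) \left(- \frac{1}{14}\right)\right)} = - \frac{1}{78 \cdot \frac{3}{14}} = \left(- \frac{1}{78}\right) \frac{14}{3} = - \frac{7}{117}$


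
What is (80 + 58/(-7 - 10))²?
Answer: 1695204/289 ≈ 5865.8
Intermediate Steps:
(80 + 58/(-7 - 10))² = (80 + 58/(-17))² = (80 + 58*(-1/17))² = (80 - 58/17)² = (1302/17)² = 1695204/289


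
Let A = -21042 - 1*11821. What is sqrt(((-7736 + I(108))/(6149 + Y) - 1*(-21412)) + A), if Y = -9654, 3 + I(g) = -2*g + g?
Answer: 2*I*sqrt(35162079385)/3505 ≈ 107.0*I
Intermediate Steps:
I(g) = -3 - g (I(g) = -3 + (-2*g + g) = -3 - g)
A = -32863 (A = -21042 - 11821 = -32863)
sqrt(((-7736 + I(108))/(6149 + Y) - 1*(-21412)) + A) = sqrt(((-7736 + (-3 - 1*108))/(6149 - 9654) - 1*(-21412)) - 32863) = sqrt(((-7736 + (-3 - 108))/(-3505) + 21412) - 32863) = sqrt(((-7736 - 111)*(-1/3505) + 21412) - 32863) = sqrt((-7847*(-1/3505) + 21412) - 32863) = sqrt((7847/3505 + 21412) - 32863) = sqrt(75056907/3505 - 32863) = sqrt(-40127908/3505) = 2*I*sqrt(35162079385)/3505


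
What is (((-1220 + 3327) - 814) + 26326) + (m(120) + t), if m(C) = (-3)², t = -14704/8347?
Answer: 230596212/8347 ≈ 27626.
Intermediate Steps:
t = -14704/8347 (t = -14704*1/8347 = -14704/8347 ≈ -1.7616)
m(C) = 9
(((-1220 + 3327) - 814) + 26326) + (m(120) + t) = (((-1220 + 3327) - 814) + 26326) + (9 - 14704/8347) = ((2107 - 814) + 26326) + 60419/8347 = (1293 + 26326) + 60419/8347 = 27619 + 60419/8347 = 230596212/8347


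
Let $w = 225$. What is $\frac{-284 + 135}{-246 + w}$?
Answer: $\frac{149}{21} \approx 7.0952$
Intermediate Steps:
$\frac{-284 + 135}{-246 + w} = \frac{-284 + 135}{-246 + 225} = - \frac{149}{-21} = \left(-149\right) \left(- \frac{1}{21}\right) = \frac{149}{21}$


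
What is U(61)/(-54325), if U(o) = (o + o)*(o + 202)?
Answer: -32086/54325 ≈ -0.59063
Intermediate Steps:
U(o) = 2*o*(202 + o) (U(o) = (2*o)*(202 + o) = 2*o*(202 + o))
U(61)/(-54325) = (2*61*(202 + 61))/(-54325) = (2*61*263)*(-1/54325) = 32086*(-1/54325) = -32086/54325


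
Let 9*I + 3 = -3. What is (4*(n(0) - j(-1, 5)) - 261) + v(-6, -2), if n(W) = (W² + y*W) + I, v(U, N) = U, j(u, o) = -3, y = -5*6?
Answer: -773/3 ≈ -257.67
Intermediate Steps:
I = -⅔ (I = -⅓ + (⅑)*(-3) = -⅓ - ⅓ = -⅔ ≈ -0.66667)
y = -30
n(W) = -⅔ + W² - 30*W (n(W) = (W² - 30*W) - ⅔ = -⅔ + W² - 30*W)
(4*(n(0) - j(-1, 5)) - 261) + v(-6, -2) = (4*((-⅔ + 0² - 30*0) - 1*(-3)) - 261) - 6 = (4*((-⅔ + 0 + 0) + 3) - 261) - 6 = (4*(-⅔ + 3) - 261) - 6 = (4*(7/3) - 261) - 6 = (28/3 - 261) - 6 = -755/3 - 6 = -773/3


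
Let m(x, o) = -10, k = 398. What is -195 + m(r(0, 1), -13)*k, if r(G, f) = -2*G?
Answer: -4175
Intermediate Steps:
-195 + m(r(0, 1), -13)*k = -195 - 10*398 = -195 - 3980 = -4175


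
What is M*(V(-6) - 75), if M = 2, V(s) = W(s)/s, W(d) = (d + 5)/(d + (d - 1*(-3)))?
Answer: -4051/27 ≈ -150.04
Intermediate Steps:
W(d) = (5 + d)/(3 + 2*d) (W(d) = (5 + d)/(d + (d + 3)) = (5 + d)/(d + (3 + d)) = (5 + d)/(3 + 2*d))
V(s) = (5 + s)/(s*(3 + 2*s)) (V(s) = ((5 + s)/(3 + 2*s))/s = (5 + s)/(s*(3 + 2*s)))
M*(V(-6) - 75) = 2*((5 - 6)/((-6)*(3 + 2*(-6))) - 75) = 2*(-⅙*(-1)/(3 - 12) - 75) = 2*(-⅙*(-1)/(-9) - 75) = 2*(-⅙*(-⅑)*(-1) - 75) = 2*(-1/54 - 75) = 2*(-4051/54) = -4051/27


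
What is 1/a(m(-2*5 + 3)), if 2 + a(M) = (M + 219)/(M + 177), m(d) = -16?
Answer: -23/17 ≈ -1.3529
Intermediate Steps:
a(M) = -2 + (219 + M)/(177 + M) (a(M) = -2 + (M + 219)/(M + 177) = -2 + (219 + M)/(177 + M))
1/a(m(-2*5 + 3)) = 1/((-135 - 1*(-16))/(177 - 16)) = 1/((-135 + 16)/161) = 1/((1/161)*(-119)) = 1/(-17/23) = -23/17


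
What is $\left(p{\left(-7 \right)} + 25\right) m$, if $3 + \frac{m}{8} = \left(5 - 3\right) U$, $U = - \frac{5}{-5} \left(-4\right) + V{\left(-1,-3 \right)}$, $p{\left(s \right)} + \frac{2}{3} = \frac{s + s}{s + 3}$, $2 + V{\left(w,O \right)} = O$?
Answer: $-4676$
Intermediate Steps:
$V{\left(w,O \right)} = -2 + O$
$p{\left(s \right)} = - \frac{2}{3} + \frac{2 s}{3 + s}$ ($p{\left(s \right)} = - \frac{2}{3} + \frac{s + s}{s + 3} = - \frac{2}{3} + \frac{2 s}{3 + s}$)
$U = -9$ ($U = - \frac{5}{-5} \left(-4\right) - 5 = \left(-5\right) \left(- \frac{1}{5}\right) \left(-4\right) - 5 = 1 \left(-4\right) - 5 = -4 - 5 = -9$)
$m = -168$ ($m = -24 + 8 \left(5 - 3\right) \left(-9\right) = -24 + 8 \cdot 2 \left(-9\right) = -24 + 8 \left(-18\right) = -24 - 144 = -168$)
$\left(p{\left(-7 \right)} + 25\right) m = \left(\frac{2 \left(-3 + 2 \left(-7\right)\right)}{3 \left(3 - 7\right)} + 25\right) \left(-168\right) = \left(\frac{2 \left(-3 - 14\right)}{3 \left(-4\right)} + 25\right) \left(-168\right) = \left(\frac{2}{3} \left(- \frac{1}{4}\right) \left(-17\right) + 25\right) \left(-168\right) = \left(\frac{17}{6} + 25\right) \left(-168\right) = \frac{167}{6} \left(-168\right) = -4676$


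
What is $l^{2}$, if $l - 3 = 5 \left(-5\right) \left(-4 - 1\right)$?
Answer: $16384$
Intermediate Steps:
$l = 128$ ($l = 3 + 5 \left(-5\right) \left(-4 - 1\right) = 3 - -125 = 3 + 125 = 128$)
$l^{2} = 128^{2} = 16384$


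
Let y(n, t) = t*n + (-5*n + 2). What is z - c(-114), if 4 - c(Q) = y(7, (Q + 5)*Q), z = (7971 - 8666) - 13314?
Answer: 72936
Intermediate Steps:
z = -14009 (z = -695 - 13314 = -14009)
y(n, t) = 2 - 5*n + n*t (y(n, t) = n*t + (2 - 5*n) = 2 - 5*n + n*t)
c(Q) = 37 - 7*Q*(5 + Q) (c(Q) = 4 - (2 - 5*7 + 7*((Q + 5)*Q)) = 4 - (2 - 35 + 7*((5 + Q)*Q)) = 4 - (2 - 35 + 7*(Q*(5 + Q))) = 4 - (2 - 35 + 7*Q*(5 + Q)) = 4 - (-33 + 7*Q*(5 + Q)) = 4 + (33 - 7*Q*(5 + Q)) = 37 - 7*Q*(5 + Q))
z - c(-114) = -14009 - (37 - 7*(-114)*(5 - 114)) = -14009 - (37 - 7*(-114)*(-109)) = -14009 - (37 - 86982) = -14009 - 1*(-86945) = -14009 + 86945 = 72936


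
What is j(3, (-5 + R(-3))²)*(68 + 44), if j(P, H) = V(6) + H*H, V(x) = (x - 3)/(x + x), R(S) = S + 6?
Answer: 1820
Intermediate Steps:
R(S) = 6 + S
V(x) = (-3 + x)/(2*x) (V(x) = (-3 + x)/((2*x)) = (-3 + x)*(1/(2*x)) = (-3 + x)/(2*x))
j(P, H) = ¼ + H² (j(P, H) = (½)*(-3 + 6)/6 + H*H = (½)*(⅙)*3 + H² = ¼ + H²)
j(3, (-5 + R(-3))²)*(68 + 44) = (¼ + ((-5 + (6 - 3))²)²)*(68 + 44) = (¼ + ((-5 + 3)²)²)*112 = (¼ + ((-2)²)²)*112 = (¼ + 4²)*112 = (¼ + 16)*112 = (65/4)*112 = 1820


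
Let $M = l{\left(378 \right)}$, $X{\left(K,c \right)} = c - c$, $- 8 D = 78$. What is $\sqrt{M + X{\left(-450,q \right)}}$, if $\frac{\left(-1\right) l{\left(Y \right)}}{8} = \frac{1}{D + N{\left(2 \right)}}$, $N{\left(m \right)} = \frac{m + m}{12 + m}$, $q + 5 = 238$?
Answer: $\frac{4 \sqrt{3710}}{265} \approx 0.91939$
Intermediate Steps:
$D = - \frac{39}{4}$ ($D = \left(- \frac{1}{8}\right) 78 = - \frac{39}{4} \approx -9.75$)
$q = 233$ ($q = -5 + 238 = 233$)
$X{\left(K,c \right)} = 0$
$N{\left(m \right)} = \frac{2 m}{12 + m}$
$l{\left(Y \right)} = \frac{224}{265}$ ($l{\left(Y \right)} = - \frac{8}{- \frac{39}{4} + 2 \cdot 2 \frac{1}{12 + 2}} = - \frac{8}{- \frac{39}{4} + 2 \cdot 2 \cdot \frac{1}{14}} = - \frac{8}{- \frac{39}{4} + \frac{2}{7}} = - \frac{8}{- \frac{265}{28}} = \left(-8\right) \left(- \frac{28}{265}\right) = \frac{224}{265}$)
$M = \frac{224}{265} \approx 0.84528$
$\sqrt{M + X{\left(-450,q \right)}} = \sqrt{\frac{224}{265} + 0} = \sqrt{\frac{224}{265}} = \frac{4 \sqrt{3710}}{265}$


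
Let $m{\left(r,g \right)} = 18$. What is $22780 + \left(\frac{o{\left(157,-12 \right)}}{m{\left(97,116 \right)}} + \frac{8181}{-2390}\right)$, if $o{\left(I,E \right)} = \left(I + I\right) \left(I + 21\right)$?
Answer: $\frac{556715111}{21510} \approx 25882.0$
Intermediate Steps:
$o{\left(I,E \right)} = 2 I \left(21 + I\right)$
$22780 + \left(\frac{o{\left(157,-12 \right)}}{m{\left(97,116 \right)}} + \frac{8181}{-2390}\right) = 22780 + \left(\frac{2 \cdot 157 \left(21 + 157\right)}{18} + \frac{8181}{-2390}\right) = 22780 + \left(2 \cdot 157 \cdot 178 \cdot \frac{1}{18} + 8181 \left(- \frac{1}{2390}\right)\right) = 22780 + \left(55892 \cdot \frac{1}{18} - \frac{8181}{2390}\right) = 22780 + \left(\frac{27946}{9} - \frac{8181}{2390}\right) = 22780 + \frac{66717311}{21510} = \frac{556715111}{21510}$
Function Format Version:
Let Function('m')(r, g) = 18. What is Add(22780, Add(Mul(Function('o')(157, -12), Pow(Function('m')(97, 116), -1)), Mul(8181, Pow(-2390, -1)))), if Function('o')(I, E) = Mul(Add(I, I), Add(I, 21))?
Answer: Rational(556715111, 21510) ≈ 25882.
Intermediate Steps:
Function('o')(I, E) = Mul(2, I, Add(21, I)) (Function('o')(I, E) = Mul(Mul(2, I), Add(21, I)) = Mul(2, I, Add(21, I)))
Add(22780, Add(Mul(Function('o')(157, -12), Pow(Function('m')(97, 116), -1)), Mul(8181, Pow(-2390, -1)))) = Add(22780, Add(Mul(Mul(2, 157, Add(21, 157)), Pow(18, -1)), Mul(8181, Pow(-2390, -1)))) = Add(22780, Add(Mul(Mul(2, 157, 178), Rational(1, 18)), Mul(8181, Rational(-1, 2390)))) = Add(22780, Add(Mul(55892, Rational(1, 18)), Rational(-8181, 2390))) = Add(22780, Add(Rational(27946, 9), Rational(-8181, 2390))) = Add(22780, Rational(66717311, 21510)) = Rational(556715111, 21510)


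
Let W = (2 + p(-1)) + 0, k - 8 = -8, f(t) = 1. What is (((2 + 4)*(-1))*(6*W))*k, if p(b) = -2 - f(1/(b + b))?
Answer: 0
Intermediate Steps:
k = 0 (k = 8 - 8 = 0)
p(b) = -3 (p(b) = -2 - 1*1 = -2 - 1 = -3)
W = -1 (W = (2 - 3) + 0 = -1 + 0 = -1)
(((2 + 4)*(-1))*(6*W))*k = (((2 + 4)*(-1))*(6*(-1)))*0 = ((6*(-1))*(-6))*0 = -6*(-6)*0 = 36*0 = 0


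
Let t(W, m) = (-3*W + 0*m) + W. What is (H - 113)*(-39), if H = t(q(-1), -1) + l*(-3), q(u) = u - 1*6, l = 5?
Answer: 4446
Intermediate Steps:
q(u) = -6 + u (q(u) = u - 6 = -6 + u)
t(W, m) = -2*W (t(W, m) = (-3*W + 0) + W = -3*W + W = -2*W)
H = -1 (H = -2*(-6 - 1) + 5*(-3) = -2*(-7) - 15 = 14 - 15 = -1)
(H - 113)*(-39) = (-1 - 113)*(-39) = -114*(-39) = 4446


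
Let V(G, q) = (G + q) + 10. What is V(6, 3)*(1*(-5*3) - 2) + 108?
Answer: -215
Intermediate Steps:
V(G, q) = 10 + G + q
V(6, 3)*(1*(-5*3) - 2) + 108 = (10 + 6 + 3)*(1*(-5*3) - 2) + 108 = 19*(1*(-15) - 2) + 108 = 19*(-15 - 2) + 108 = 19*(-17) + 108 = -323 + 108 = -215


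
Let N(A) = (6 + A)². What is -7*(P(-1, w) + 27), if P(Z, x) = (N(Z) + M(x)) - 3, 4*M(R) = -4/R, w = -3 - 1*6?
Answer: -3094/9 ≈ -343.78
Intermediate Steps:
w = -9 (w = -3 - 6 = -9)
M(R) = -1/R (M(R) = (-4/R)/4 = -1/R)
P(Z, x) = -3 + (6 + Z)² - 1/x (P(Z, x) = ((6 + Z)² - 1/x) - 3 = -3 + (6 + Z)² - 1/x)
-7*(P(-1, w) + 27) = -7*((-3 + (6 - 1)² - 1/(-9)) + 27) = -7*((-3 + 5² - 1*(-⅑)) + 27) = -7*((-3 + 25 + ⅑) + 27) = -7*(199/9 + 27) = -7*442/9 = -3094/9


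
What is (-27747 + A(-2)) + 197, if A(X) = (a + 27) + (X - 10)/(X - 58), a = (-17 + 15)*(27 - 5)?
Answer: -137834/5 ≈ -27567.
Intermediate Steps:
a = -44 (a = -2*22 = -44)
A(X) = -17 + (-10 + X)/(-58 + X) (A(X) = (-44 + 27) + (X - 10)/(X - 58) = -17 + (-10 + X)/(-58 + X))
(-27747 + A(-2)) + 197 = (-27747 + 16*(61 - 1*(-2))/(-58 - 2)) + 197 = (-27747 + 16*(61 + 2)/(-60)) + 197 = (-27747 + 16*(-1/60)*63) + 197 = (-27747 - 84/5) + 197 = -138819/5 + 197 = -137834/5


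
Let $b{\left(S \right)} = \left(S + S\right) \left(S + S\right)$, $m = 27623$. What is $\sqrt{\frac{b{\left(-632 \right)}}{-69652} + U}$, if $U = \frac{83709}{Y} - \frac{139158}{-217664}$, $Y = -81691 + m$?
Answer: $\frac{i \sqrt{977997335884514655656717386}}{6403988343368} \approx 4.8834 i$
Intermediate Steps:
$b{\left(S \right)} = 4 S^{2}$ ($b{\left(S \right)} = 2 S 2 S = 4 S^{2}$)
$Y = -54068$ ($Y = -81691 + 27623 = -54068$)
$U = - \frac{1337055129}{1471082144}$ ($U = \frac{83709}{-54068} - \frac{139158}{-217664} = 83709 \left(- \frac{1}{54068}\right) - - \frac{69579}{108832} = - \frac{83709}{54068} + \frac{69579}{108832} = - \frac{1337055129}{1471082144} \approx -0.90889$)
$\sqrt{\frac{b{\left(-632 \right)}}{-69652} + U} = \sqrt{\frac{4 \left(-632\right)^{2}}{-69652} - \frac{1337055129}{1471082144}} = \sqrt{4 \cdot 399424 \left(- \frac{1}{69652}\right) - \frac{1337055129}{1471082144}} = \sqrt{1597696 \left(- \frac{1}{69652}\right) - \frac{1337055129}{1471082144}} = \sqrt{- \frac{399424}{17413} - \frac{1337055129}{1471082144}} = \sqrt{- \frac{610867655246333}{25615953373472}} = \frac{i \sqrt{977997335884514655656717386}}{6403988343368}$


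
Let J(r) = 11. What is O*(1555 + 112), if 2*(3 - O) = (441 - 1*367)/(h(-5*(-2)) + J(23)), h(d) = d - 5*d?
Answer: 206708/29 ≈ 7127.9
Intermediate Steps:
h(d) = -4*d
O = 124/29 (O = 3 - (441 - 1*367)/(2*(-(-20)*(-2) + 11)) = 3 - (441 - 367)/(2*(-4*10 + 11)) = 3 - 37/(-40 + 11) = 3 - 37/(-29) = 3 - 37*(-1)/29 = 3 - ½*(-74/29) = 3 + 37/29 = 124/29 ≈ 4.2759)
O*(1555 + 112) = 124*(1555 + 112)/29 = (124/29)*1667 = 206708/29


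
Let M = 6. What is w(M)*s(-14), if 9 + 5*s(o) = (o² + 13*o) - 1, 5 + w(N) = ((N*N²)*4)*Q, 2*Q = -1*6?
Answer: -10388/5 ≈ -2077.6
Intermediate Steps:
Q = -3 (Q = (-1*6)/2 = (½)*(-6) = -3)
w(N) = -5 - 12*N³ (w(N) = -5 + ((N*N²)*4)*(-3) = -5 + (N³*4)*(-3) = -5 + (4*N³)*(-3) = -5 - 12*N³)
s(o) = -2 + o²/5 + 13*o/5 (s(o) = -9/5 + ((o² + 13*o) - 1)/5 = -9/5 + (-1 + o² + 13*o)/5 = -9/5 + (-⅕ + o²/5 + 13*o/5) = -2 + o²/5 + 13*o/5)
w(M)*s(-14) = (-5 - 12*6³)*(-2 + (⅕)*(-14)² + (13/5)*(-14)) = (-5 - 12*216)*(-2 + (⅕)*196 - 182/5) = (-5 - 2592)*(-2 + 196/5 - 182/5) = -2597*⅘ = -10388/5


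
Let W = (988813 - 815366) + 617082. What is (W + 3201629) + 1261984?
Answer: 5254142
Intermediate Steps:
W = 790529 (W = 173447 + 617082 = 790529)
(W + 3201629) + 1261984 = (790529 + 3201629) + 1261984 = 3992158 + 1261984 = 5254142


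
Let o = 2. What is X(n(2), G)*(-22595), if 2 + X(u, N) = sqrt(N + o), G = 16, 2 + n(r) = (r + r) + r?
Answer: 45190 - 67785*sqrt(2) ≈ -50672.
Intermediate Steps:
n(r) = -2 + 3*r (n(r) = -2 + ((r + r) + r) = -2 + (2*r + r) = -2 + 3*r)
X(u, N) = -2 + sqrt(2 + N) (X(u, N) = -2 + sqrt(N + 2) = -2 + sqrt(2 + N))
X(n(2), G)*(-22595) = (-2 + sqrt(2 + 16))*(-22595) = (-2 + sqrt(18))*(-22595) = (-2 + 3*sqrt(2))*(-22595) = 45190 - 67785*sqrt(2)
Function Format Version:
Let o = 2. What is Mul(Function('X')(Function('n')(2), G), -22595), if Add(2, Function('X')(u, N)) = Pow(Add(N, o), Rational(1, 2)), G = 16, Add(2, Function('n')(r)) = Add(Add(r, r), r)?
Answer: Add(45190, Mul(-67785, Pow(2, Rational(1, 2)))) ≈ -50672.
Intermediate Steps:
Function('n')(r) = Add(-2, Mul(3, r)) (Function('n')(r) = Add(-2, Add(Add(r, r), r)) = Add(-2, Add(Mul(2, r), r)) = Add(-2, Mul(3, r)))
Function('X')(u, N) = Add(-2, Pow(Add(2, N), Rational(1, 2))) (Function('X')(u, N) = Add(-2, Pow(Add(N, 2), Rational(1, 2))) = Add(-2, Pow(Add(2, N), Rational(1, 2))))
Mul(Function('X')(Function('n')(2), G), -22595) = Mul(Add(-2, Pow(Add(2, 16), Rational(1, 2))), -22595) = Mul(Add(-2, Pow(18, Rational(1, 2))), -22595) = Mul(Add(-2, Mul(3, Pow(2, Rational(1, 2)))), -22595) = Add(45190, Mul(-67785, Pow(2, Rational(1, 2))))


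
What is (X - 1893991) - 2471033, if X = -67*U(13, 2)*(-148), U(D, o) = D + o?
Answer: -4216284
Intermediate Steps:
X = 148740 (X = -67*(13 + 2)*(-148) = -67*15*(-148) = -1005*(-148) = 148740)
(X - 1893991) - 2471033 = (148740 - 1893991) - 2471033 = -1745251 - 2471033 = -4216284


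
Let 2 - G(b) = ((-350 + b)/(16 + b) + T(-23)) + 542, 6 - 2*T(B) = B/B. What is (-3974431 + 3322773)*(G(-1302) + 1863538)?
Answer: -780624559280069/643 ≈ -1.2140e+12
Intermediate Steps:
T(B) = 5/2 (T(B) = 3 - B/(2*B) = 3 - ½*1 = 3 - ½ = 5/2)
G(b) = -1085/2 - (-350 + b)/(16 + b) (G(b) = 2 - (((-350 + b)/(16 + b) + 5/2) + 542) = 2 - ((5/2 + (-350 + b)/(16 + b)) + 542) = 2 - (1089/2 + (-350 + b)/(16 + b)) = 2 + (-1089/2 - (-350 + b)/(16 + b)) = -1085/2 - (-350 + b)/(16 + b))
(-3974431 + 3322773)*(G(-1302) + 1863538) = (-3974431 + 3322773)*((-16660 - 1087*(-1302))/(2*(16 - 1302)) + 1863538) = -651658*((½)*(-16660 + 1415274)/(-1286) + 1863538) = -651658*((½)*(-1/1286)*1398614 + 1863538) = -651658*(-699307/1286 + 1863538) = -651658*2395810561/1286 = -780624559280069/643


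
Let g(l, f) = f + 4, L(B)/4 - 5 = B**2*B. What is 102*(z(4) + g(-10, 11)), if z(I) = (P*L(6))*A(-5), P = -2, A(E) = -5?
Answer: 903210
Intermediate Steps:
L(B) = 20 + 4*B**3 (L(B) = 20 + 4*(B**2*B) = 20 + 4*B**3)
g(l, f) = 4 + f
z(I) = 8840 (z(I) = -2*(20 + 4*6**3)*(-5) = -2*(20 + 4*216)*(-5) = -2*(20 + 864)*(-5) = -2*884*(-5) = -1768*(-5) = 8840)
102*(z(4) + g(-10, 11)) = 102*(8840 + (4 + 11)) = 102*(8840 + 15) = 102*8855 = 903210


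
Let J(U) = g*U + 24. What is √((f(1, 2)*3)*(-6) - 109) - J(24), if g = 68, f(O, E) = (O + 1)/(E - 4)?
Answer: -1656 + I*√91 ≈ -1656.0 + 9.5394*I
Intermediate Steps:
f(O, E) = (1 + O)/(-4 + E)
J(U) = 24 + 68*U (J(U) = 68*U + 24 = 24 + 68*U)
√((f(1, 2)*3)*(-6) - 109) - J(24) = √((((1 + 1)/(-4 + 2))*3)*(-6) - 109) - (24 + 68*24) = √(((2/(-2))*3)*(-6) - 109) - (24 + 1632) = √((-½*2*3)*(-6) - 109) - 1*1656 = √(-1*3*(-6) - 109) - 1656 = √(-3*(-6) - 109) - 1656 = √(18 - 109) - 1656 = √(-91) - 1656 = I*√91 - 1656 = -1656 + I*√91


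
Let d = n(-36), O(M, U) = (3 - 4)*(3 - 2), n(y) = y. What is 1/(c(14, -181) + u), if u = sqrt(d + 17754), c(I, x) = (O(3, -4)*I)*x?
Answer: 1267/3201719 - sqrt(17718)/6403438 ≈ 0.00037494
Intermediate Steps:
O(M, U) = -1 (O(M, U) = -1*1 = -1)
d = -36
c(I, x) = -I*x (c(I, x) = (-I)*x = -I*x)
u = sqrt(17718) (u = sqrt(-36 + 17754) = sqrt(17718) ≈ 133.11)
1/(c(14, -181) + u) = 1/(-1*14*(-181) + sqrt(17718)) = 1/(2534 + sqrt(17718))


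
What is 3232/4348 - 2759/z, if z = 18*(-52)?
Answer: 3755321/1017432 ≈ 3.6910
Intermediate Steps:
z = -936
3232/4348 - 2759/z = 3232/4348 - 2759/(-936) = 3232*(1/4348) - 2759*(-1/936) = 808/1087 + 2759/936 = 3755321/1017432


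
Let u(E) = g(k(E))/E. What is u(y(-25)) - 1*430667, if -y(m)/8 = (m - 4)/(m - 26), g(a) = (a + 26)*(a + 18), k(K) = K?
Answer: -1274100607/2958 ≈ -4.3073e+5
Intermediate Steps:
g(a) = (18 + a)*(26 + a) (g(a) = (26 + a)*(18 + a) = (18 + a)*(26 + a))
y(m) = -8*(-4 + m)/(-26 + m) (y(m) = -8*(m - 4)/(m - 26) = -8*(-4 + m)/(-26 + m))
u(E) = (468 + E**2 + 44*E)/E
u(y(-25)) - 1*430667 = (44 + 8*(4 - 1*(-25))/(-26 - 25) + 468/((8*(4 - 1*(-25))/(-26 - 25)))) - 1*430667 = (44 + 8*(4 + 25)/(-51) + 468/((8*(4 + 25)/(-51)))) - 430667 = (44 + 8*(-1/51)*29 + 468/((8*(-1/51)*29))) - 430667 = (44 - 232/51 + 468/(-232/51)) - 430667 = (44 - 232/51 + 468*(-51/232)) - 430667 = (44 - 232/51 - 5967/58) - 430667 = -187621/2958 - 430667 = -1274100607/2958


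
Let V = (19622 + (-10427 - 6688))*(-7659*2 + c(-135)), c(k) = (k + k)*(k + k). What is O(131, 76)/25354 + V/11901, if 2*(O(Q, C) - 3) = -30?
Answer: 610009077564/50289659 ≈ 12130.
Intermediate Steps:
O(Q, C) = -12 (O(Q, C) = 3 + (½)*(-30) = 3 - 15 = -12)
c(k) = 4*k² (c(k) = (2*k)*(2*k) = 4*k²)
V = 144358074 (V = (19622 + (-10427 - 6688))*(-7659*2 + 4*(-135)²) = (19622 - 17115)*(-15318 + 4*18225) = 2507*(-15318 + 72900) = 2507*57582 = 144358074)
O(131, 76)/25354 + V/11901 = -12/25354 + 144358074/11901 = -12*1/25354 + 144358074*(1/11901) = -6/12677 + 48119358/3967 = 610009077564/50289659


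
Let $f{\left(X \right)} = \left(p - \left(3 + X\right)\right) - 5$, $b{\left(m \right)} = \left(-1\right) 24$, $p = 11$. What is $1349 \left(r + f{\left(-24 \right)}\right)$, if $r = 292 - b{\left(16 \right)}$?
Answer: $462707$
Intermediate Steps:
$b{\left(m \right)} = -24$
$f{\left(X \right)} = 3 - X$ ($f{\left(X \right)} = \left(11 - \left(3 + X\right)\right) - 5 = \left(8 - X\right) - 5 = 3 - X$)
$r = 316$ ($r = 292 - -24 = 292 + 24 = 316$)
$1349 \left(r + f{\left(-24 \right)}\right) = 1349 \left(316 + \left(3 - -24\right)\right) = 1349 \left(316 + \left(3 + 24\right)\right) = 1349 \left(316 + 27\right) = 1349 \cdot 343 = 462707$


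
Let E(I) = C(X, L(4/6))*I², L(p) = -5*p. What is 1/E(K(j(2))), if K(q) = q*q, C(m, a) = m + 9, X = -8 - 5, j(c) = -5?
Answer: -1/2500 ≈ -0.00040000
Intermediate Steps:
X = -13
C(m, a) = 9 + m
K(q) = q²
E(I) = -4*I² (E(I) = (9 - 13)*I² = -4*I²)
1/E(K(j(2))) = 1/(-4*((-5)²)²) = 1/(-4*25²) = 1/(-4*625) = 1/(-2500) = -1/2500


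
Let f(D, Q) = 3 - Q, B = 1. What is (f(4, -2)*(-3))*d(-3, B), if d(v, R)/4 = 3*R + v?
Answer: 0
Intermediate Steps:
d(v, R) = 4*v + 12*R (d(v, R) = 4*(3*R + v) = 4*(v + 3*R) = 4*v + 12*R)
(f(4, -2)*(-3))*d(-3, B) = ((3 - 1*(-2))*(-3))*(4*(-3) + 12*1) = ((3 + 2)*(-3))*(-12 + 12) = (5*(-3))*0 = -15*0 = 0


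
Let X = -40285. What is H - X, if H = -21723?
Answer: 18562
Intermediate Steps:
H - X = -21723 - 1*(-40285) = -21723 + 40285 = 18562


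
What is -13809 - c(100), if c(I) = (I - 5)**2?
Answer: -22834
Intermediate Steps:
c(I) = (-5 + I)**2
-13809 - c(100) = -13809 - (-5 + 100)**2 = -13809 - 1*95**2 = -13809 - 1*9025 = -13809 - 9025 = -22834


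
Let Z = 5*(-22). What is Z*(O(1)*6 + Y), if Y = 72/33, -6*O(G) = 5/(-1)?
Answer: -790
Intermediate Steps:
O(G) = ⅚ (O(G) = -5/(6*(-1)) = -5*(-1)/6 = -⅙*(-5) = ⅚)
Y = 24/11 (Y = 72*(1/33) = 24/11 ≈ 2.1818)
Z = -110
Z*(O(1)*6 + Y) = -110*((⅚)*6 + 24/11) = -110*(5 + 24/11) = -110*79/11 = -790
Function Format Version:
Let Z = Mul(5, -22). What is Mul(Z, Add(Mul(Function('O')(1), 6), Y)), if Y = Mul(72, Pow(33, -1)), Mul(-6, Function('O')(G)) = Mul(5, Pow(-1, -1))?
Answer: -790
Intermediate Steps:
Function('O')(G) = Rational(5, 6) (Function('O')(G) = Mul(Rational(-1, 6), Mul(5, Pow(-1, -1))) = Mul(Rational(-1, 6), Mul(5, -1)) = Mul(Rational(-1, 6), -5) = Rational(5, 6))
Y = Rational(24, 11) (Y = Mul(72, Rational(1, 33)) = Rational(24, 11) ≈ 2.1818)
Z = -110
Mul(Z, Add(Mul(Function('O')(1), 6), Y)) = Mul(-110, Add(Mul(Rational(5, 6), 6), Rational(24, 11))) = Mul(-110, Add(5, Rational(24, 11))) = Mul(-110, Rational(79, 11)) = -790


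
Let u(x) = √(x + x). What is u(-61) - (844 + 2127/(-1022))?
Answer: -860441/1022 + I*√122 ≈ -841.92 + 11.045*I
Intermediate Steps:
u(x) = √2*√x (u(x) = √(2*x) = √2*√x)
u(-61) - (844 + 2127/(-1022)) = √2*√(-61) - (844 + 2127/(-1022)) = √2*(I*√61) - (844 + 2127*(-1/1022)) = I*√122 - (844 - 2127/1022) = I*√122 - 1*860441/1022 = I*√122 - 860441/1022 = -860441/1022 + I*√122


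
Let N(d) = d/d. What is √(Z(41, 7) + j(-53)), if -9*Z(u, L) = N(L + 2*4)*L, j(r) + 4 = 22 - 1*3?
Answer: 8*√2/3 ≈ 3.7712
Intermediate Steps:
N(d) = 1
j(r) = 15 (j(r) = -4 + (22 - 1*3) = -4 + (22 - 3) = -4 + 19 = 15)
Z(u, L) = -L/9
√(Z(41, 7) + j(-53)) = √(-⅑*7 + 15) = √(-7/9 + 15) = √(128/9) = 8*√2/3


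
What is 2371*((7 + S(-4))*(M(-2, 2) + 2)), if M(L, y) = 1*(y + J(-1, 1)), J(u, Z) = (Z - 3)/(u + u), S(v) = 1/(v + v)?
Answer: 652025/8 ≈ 81503.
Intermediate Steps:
S(v) = 1/(2*v)
J(u, Z) = (-3 + Z)/(2*u) (J(u, Z) = (-3 + Z)/((2*u)) = (-3 + Z)*(1/(2*u)) = (-3 + Z)/(2*u))
M(L, y) = 1 + y (M(L, y) = 1*(y + (1/2)*(-3 + 1)/(-1)) = 1*(y + (1/2)*(-1)*(-2)) = 1*(y + 1) = 1*(1 + y) = 1 + y)
2371*((7 + S(-4))*(M(-2, 2) + 2)) = 2371*((7 + (1/2)/(-4))*((1 + 2) + 2)) = 2371*((7 + (1/2)*(-1/4))*(3 + 2)) = 2371*((7 - 1/8)*5) = 2371*((55/8)*5) = 2371*(275/8) = 652025/8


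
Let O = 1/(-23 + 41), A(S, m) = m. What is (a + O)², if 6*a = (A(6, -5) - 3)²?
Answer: 37249/324 ≈ 114.97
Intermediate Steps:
O = 1/18 ≈ 0.055556
a = 32/3 (a = (-5 - 3)²/6 = (⅙)*(-8)² = (⅙)*64 = 32/3 ≈ 10.667)
(a + O)² = (32/3 + 1/18)² = (193/18)² = 37249/324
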